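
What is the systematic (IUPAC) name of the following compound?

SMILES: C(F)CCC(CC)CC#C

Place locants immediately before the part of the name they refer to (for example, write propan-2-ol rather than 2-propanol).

The longest carbon chain that includes the multiple bond has 7 carbons, so the parent hydride is heptane.
A C≡C triple bond in the chain gives the infix -yne-.
Number the chain so that numbering from this end puts the triple bond at C-1 rather than C-6.
This places the triple bond between C-1 and C-2; an ethyl group at C-4; a fluoro group at C-7.
The substituents are ordered alphabetically, ignoring any di-/tri- multipliers.
The name is 4-ethyl-7-fluorohept-1-yne.

4-ethyl-7-fluorohept-1-yne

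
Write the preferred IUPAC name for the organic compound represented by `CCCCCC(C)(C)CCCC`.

The longest carbon chain is 10 atoms: the parent is decane.
Number the chain so that the substituent locant set {5,5} is lower than {6,6} at the first point of difference.
This places two methyl groups at C-5.
Assembling the pieces gives 5,5-dimethyldecane.

5,5-dimethyldecane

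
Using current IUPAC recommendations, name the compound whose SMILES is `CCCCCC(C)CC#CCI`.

1-iodo-5-methyldec-2-yne

The longest carbon chain that includes the multiple bond has 10 carbons, so the parent hydride is decane.
There is one C≡C triple bond, indicated by the ending -yne.
Choose the numbering such that numbering from this end puts the triple bond at C-2 rather than C-8.
With this numbering: the triple bond between C-2 and C-3; an iodo group at C-1; a methyl group at C-5.
The substituents are ordered alphabetically, ignoring any di-/tri- multipliers.
Putting it together: 1-iodo-5-methyldec-2-yne.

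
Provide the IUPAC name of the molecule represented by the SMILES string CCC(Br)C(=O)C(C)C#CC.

The longest chain bearing the carbonyl and the multiple bond is 8 carbons long (octane).
The principal characteristic group is a ketone (C=O on an internal carbon), named with the suffix -one.
There is one C≡C triple bond, indicated by the ending -yne.
Number the chain so that numbering from this end puts the carbonyl group at C-4 rather than C-5.
This places the carbonyl at C-4; the triple bond between C-6 and C-7; a bromo group at C-3; a methyl group at C-5.
Prefixes are listed alphabetically: bromo, methyl.
Assembling the pieces gives 3-bromo-5-methyloct-6-yn-4-one.

3-bromo-5-methyloct-6-yn-4-one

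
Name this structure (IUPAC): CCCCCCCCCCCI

1-iodoundecane

The longest continuous carbon chain has 11 atoms, so the parent hydride is undecane.
The numbering direction is chosen so that the substituent locant set {1} is lower than {11} at the first point of difference.
With this numbering: an iodo group at C-1.
Assembling the pieces gives 1-iodoundecane.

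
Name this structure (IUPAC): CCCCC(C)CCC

The longest carbon chain is 8 atoms: the parent is octane.
Choose the numbering such that the substituent locant set {4} is lower than {5} at the first point of difference.
That gives a methyl group at C-4.
Putting it together: 4-methyloctane.

4-methyloctane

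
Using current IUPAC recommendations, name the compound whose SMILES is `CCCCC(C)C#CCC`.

5-methylnon-3-yne

Counting along the main chain through the multiple bond gives 9 carbons: the parent is nonane.
A C≡C triple bond in the chain gives the infix -yne-.
Number the chain so that numbering from this end puts the triple bond at C-3 rather than C-6.
This places the triple bond between C-3 and C-4; a methyl group at C-5.
Putting it together: 5-methylnon-3-yne.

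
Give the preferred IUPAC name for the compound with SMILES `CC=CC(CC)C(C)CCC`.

4-ethyl-5-methyloct-2-ene

The longest chain bearing the multiple bond is 8 carbons long (octane).
There is one C=C double bond, indicated by the ending -ene.
Number the chain so that numbering from this end puts the double bond at C-2 rather than C-6.
That gives the double bond between C-2 and C-3; an ethyl group at C-4; a methyl group at C-5.
Substituent prefixes are cited in alphabetical order (multiplying prefixes like di-/tri- are ignored for ordering).
Assembling the pieces gives 4-ethyl-5-methyloct-2-ene.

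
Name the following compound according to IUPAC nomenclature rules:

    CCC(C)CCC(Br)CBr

1,2-dibromo-5-methylheptane

The longest continuous carbon chain has 7 atoms, so the parent hydride is heptane.
The numbering direction is chosen so that the substituent locant set {1,2,5} is lower than {3,6,7} at the first point of difference.
That gives bromo groups at C-1 and C-2; a methyl group at C-5.
Prefixes are listed alphabetically: bromo, methyl.
Assembling the pieces gives 1,2-dibromo-5-methylheptane.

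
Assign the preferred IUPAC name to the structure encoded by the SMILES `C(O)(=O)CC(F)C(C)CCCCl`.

7-chloro-3-fluoro-4-methylheptanoic acid

Counting along the main chain through the –COOH group gives 7 carbons: the parent is heptane.
A carboxylic acid (terminal –COOH) is the principal characteristic group, giving the suffix -oic acid.
Number the chain so that the carboxylic acid carbon is C-1 by definition.
That gives a chloro group at C-7; a fluoro group at C-3; a methyl group at C-4.
Substituent prefixes are cited in alphabetical order (multiplying prefixes like di-/tri- are ignored for ordering).
Putting it together: 7-chloro-3-fluoro-4-methylheptanoic acid.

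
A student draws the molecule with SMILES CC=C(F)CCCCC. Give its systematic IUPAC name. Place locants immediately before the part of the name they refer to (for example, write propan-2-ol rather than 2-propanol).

3-fluorooct-2-ene

Counting along the main chain through the multiple bond gives 8 carbons: the parent is octane.
The chain contains a C=C double bond, so the unsaturation ending is -ene.
Choose the numbering such that numbering from this end puts the double bond at C-2 rather than C-6.
With this numbering: the double bond between C-2 and C-3; a fluoro group at C-3.
Assembling the pieces gives 3-fluorooct-2-ene.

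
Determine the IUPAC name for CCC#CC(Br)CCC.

5-bromooct-3-yne

The longest carbon chain that includes the multiple bond has 8 carbons, so the parent hydride is octane.
There is one C≡C triple bond, indicated by the ending -yne.
Choose the numbering such that numbering from this end puts the triple bond at C-3 rather than C-5.
That gives the triple bond between C-3 and C-4; a bromo group at C-5.
Putting it together: 5-bromooct-3-yne.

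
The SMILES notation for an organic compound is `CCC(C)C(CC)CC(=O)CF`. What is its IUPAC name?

4-ethyl-1-fluoro-5-methylheptan-2-one

The longest carbon chain that includes the carbonyl has 7 carbons, so the parent hydride is heptane.
The principal characteristic group is a ketone (C=O on an internal carbon), named with the suffix -one.
Number the chain so that numbering from this end puts the carbonyl group at C-2 rather than C-6.
That gives the carbonyl at C-2; an ethyl group at C-4; a fluoro group at C-1; a methyl group at C-5.
The substituents are ordered alphabetically, ignoring any di-/tri- multipliers.
Assembling the pieces gives 4-ethyl-1-fluoro-5-methylheptan-2-one.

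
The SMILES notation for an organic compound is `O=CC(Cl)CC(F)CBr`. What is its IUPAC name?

The longest chain bearing the –CHO group is 5 carbons long (pentane).
The principal characteristic group is an aldehyde (terminal –CHO), named with the suffix -al.
Number the chain so that the aldehyde carbon is C-1 by definition.
This places a bromo group at C-5; a chloro group at C-2; a fluoro group at C-4.
The substituents are ordered alphabetically, ignoring any di-/tri- multipliers.
Assembling the pieces gives 5-bromo-2-chloro-4-fluoropentanal.

5-bromo-2-chloro-4-fluoropentanal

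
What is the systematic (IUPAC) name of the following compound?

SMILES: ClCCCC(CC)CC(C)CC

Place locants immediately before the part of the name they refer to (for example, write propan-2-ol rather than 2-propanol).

1-chloro-4-ethyl-6-methyloctane

The longest continuous carbon chain has 8 atoms, so the parent hydride is octane.
Choose the numbering such that the substituent locant set {1,4,6} is lower than {3,5,8} at the first point of difference.
That gives a chloro group at C-1; an ethyl group at C-4; a methyl group at C-6.
Prefixes are listed alphabetically: chloro, ethyl, methyl.
Putting it together: 1-chloro-4-ethyl-6-methyloctane.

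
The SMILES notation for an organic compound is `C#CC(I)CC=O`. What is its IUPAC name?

3-iodopent-4-ynal

Counting along the main chain through the –CHO group and the multiple bond gives 5 carbons: the parent is pentane.
An aldehyde (terminal –CHO) is the principal characteristic group, giving the suffix -al.
The chain contains a C≡C triple bond, so the unsaturation ending is -yne.
Number the chain so that the aldehyde carbon is C-1 by definition.
This places the triple bond between C-4 and C-5; an iodo group at C-3.
Putting it together: 3-iodopent-4-ynal.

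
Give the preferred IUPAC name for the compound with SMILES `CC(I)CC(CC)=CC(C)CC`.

The longest carbon chain that includes the multiple bond has 8 carbons, so the parent hydride is octane.
The chain contains a C=C double bond, so the unsaturation ending is -ene.
Number the chain so that the substituent locant set {2,4,6} is lower than {3,5,7} at the first point of difference.
This places the double bond between C-4 and C-5; an ethyl group at C-4; an iodo group at C-2; a methyl group at C-6.
The substituents are ordered alphabetically, ignoring any di-/tri- multipliers.
Assembling the pieces gives 4-ethyl-2-iodo-6-methyloct-4-ene.

4-ethyl-2-iodo-6-methyloct-4-ene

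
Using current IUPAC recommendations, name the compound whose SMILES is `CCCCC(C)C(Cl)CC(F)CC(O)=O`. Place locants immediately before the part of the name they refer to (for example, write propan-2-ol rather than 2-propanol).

The longest chain bearing the –COOH group is 10 carbons long (decane).
A carboxylic acid (terminal –COOH) is the principal characteristic group, giving the suffix -oic acid.
Number the chain so that the carboxylic acid carbon is C-1 by definition.
This places a chloro group at C-5; a fluoro group at C-3; a methyl group at C-6.
Substituent prefixes are cited in alphabetical order (multiplying prefixes like di-/tri- are ignored for ordering).
Assembling the pieces gives 5-chloro-3-fluoro-6-methyldecanoic acid.

5-chloro-3-fluoro-6-methyldecanoic acid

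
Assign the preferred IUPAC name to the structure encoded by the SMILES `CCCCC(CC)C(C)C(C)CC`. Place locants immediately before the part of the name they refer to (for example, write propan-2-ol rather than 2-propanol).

The parent chain contains 9 carbons (nonane).
The numbering direction is chosen so that the substituent locant set {3,4,5} is lower than {5,6,7} at the first point of difference.
That gives an ethyl group at C-5; methyl groups at C-3 and C-4.
Substituent prefixes are cited in alphabetical order (multiplying prefixes like di-/tri- are ignored for ordering).
The name is 5-ethyl-3,4-dimethylnonane.

5-ethyl-3,4-dimethylnonane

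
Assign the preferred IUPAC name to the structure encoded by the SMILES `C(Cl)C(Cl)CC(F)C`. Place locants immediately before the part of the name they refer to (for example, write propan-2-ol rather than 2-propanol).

1,2-dichloro-4-fluoropentane

The parent chain contains 5 carbons (pentane).
Choose the numbering such that the substituent locant set {1,2,4} is lower than {2,4,5} at the first point of difference.
This places chloro groups at C-1 and C-2; a fluoro group at C-4.
Prefixes are listed alphabetically: chloro, fluoro.
Assembling the pieces gives 1,2-dichloro-4-fluoropentane.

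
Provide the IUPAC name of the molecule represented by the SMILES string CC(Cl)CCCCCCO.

The longest carbon chain that includes the –OH group has 8 carbons, so the parent hydride is octane.
The highest-priority functional group is an alcohol (–OH), so the name ends in -ol.
Number the chain so that numbering from this end puts the hydroxyl group at C-1 rather than C-8.
That gives the hydroxyl at C-1; a chloro group at C-7.
Assembling the pieces gives 7-chlorooctan-1-ol.

7-chlorooctan-1-ol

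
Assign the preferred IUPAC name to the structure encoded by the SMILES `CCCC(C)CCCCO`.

5-methyloctan-1-ol

The longest carbon chain that includes the –OH group has 8 carbons, so the parent hydride is octane.
The principal characteristic group is an alcohol (–OH), named with the suffix -ol.
The numbering direction is chosen so that numbering from this end puts the hydroxyl group at C-1 rather than C-8.
That gives the hydroxyl at C-1; a methyl group at C-5.
The name is 5-methyloctan-1-ol.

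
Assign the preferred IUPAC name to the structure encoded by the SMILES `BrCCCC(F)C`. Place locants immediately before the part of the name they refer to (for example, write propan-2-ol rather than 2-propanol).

1-bromo-4-fluoropentane

The longest continuous carbon chain has 5 atoms, so the parent hydride is pentane.
Choose the numbering such that the substituent locant set {1,4} is lower than {2,5} at the first point of difference.
This places a bromo group at C-1; a fluoro group at C-4.
Substituent prefixes are cited in alphabetical order (multiplying prefixes like di-/tri- are ignored for ordering).
Putting it together: 1-bromo-4-fluoropentane.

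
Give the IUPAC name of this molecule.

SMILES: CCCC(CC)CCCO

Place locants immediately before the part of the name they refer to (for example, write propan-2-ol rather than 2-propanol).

4-ethylheptan-1-ol

Counting along the main chain through the –OH group gives 7 carbons: the parent is heptane.
The principal characteristic group is an alcohol (–OH), named with the suffix -ol.
Number the chain so that numbering from this end puts the hydroxyl group at C-1 rather than C-7.
With this numbering: the hydroxyl at C-1; an ethyl group at C-4.
The name is 4-ethylheptan-1-ol.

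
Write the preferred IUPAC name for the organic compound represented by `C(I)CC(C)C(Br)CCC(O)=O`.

4-bromo-7-iodo-5-methylheptanoic acid

The longest chain bearing the –COOH group is 7 carbons long (heptane).
A carboxylic acid (terminal –COOH) is the principal characteristic group, giving the suffix -oic acid.
Choose the numbering such that the carboxylic acid carbon is C-1 by definition.
That gives a bromo group at C-4; an iodo group at C-7; a methyl group at C-5.
The substituents are ordered alphabetically, ignoring any di-/tri- multipliers.
Assembling the pieces gives 4-bromo-7-iodo-5-methylheptanoic acid.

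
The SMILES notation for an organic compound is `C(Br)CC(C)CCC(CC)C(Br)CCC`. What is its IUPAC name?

1,7-dibromo-6-ethyl-3-methyldecane

The longest carbon chain is 10 atoms: the parent is decane.
Choose the numbering such that the substituent locant set {1,3,6,7} is lower than {4,5,8,10} at the first point of difference.
That gives bromo groups at C-1 and C-7; an ethyl group at C-6; a methyl group at C-3.
Substituent prefixes are cited in alphabetical order (multiplying prefixes like di-/tri- are ignored for ordering).
Putting it together: 1,7-dibromo-6-ethyl-3-methyldecane.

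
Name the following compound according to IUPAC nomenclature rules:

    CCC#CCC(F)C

6-fluorohept-3-yne

The longest carbon chain that includes the multiple bond has 7 carbons, so the parent hydride is heptane.
The chain contains a C≡C triple bond, so the unsaturation ending is -yne.
Number the chain so that numbering from this end puts the triple bond at C-3 rather than C-4.
With this numbering: the triple bond between C-3 and C-4; a fluoro group at C-6.
The name is 6-fluorohept-3-yne.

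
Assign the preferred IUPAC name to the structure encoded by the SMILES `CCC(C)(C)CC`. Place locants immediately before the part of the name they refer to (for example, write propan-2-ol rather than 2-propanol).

3,3-dimethylpentane

The longest carbon chain is 5 atoms: the parent is pentane.
Both numbering directions give the same locant set; either may be used.
This places two methyl groups at C-3.
Putting it together: 3,3-dimethylpentane.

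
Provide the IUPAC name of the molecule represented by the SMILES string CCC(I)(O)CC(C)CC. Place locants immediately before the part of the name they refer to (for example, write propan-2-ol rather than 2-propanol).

3-iodo-5-methylheptan-3-ol

Counting along the main chain through the –OH group gives 7 carbons: the parent is heptane.
The principal characteristic group is an alcohol (–OH), named with the suffix -ol.
Number the chain so that numbering from this end puts the hydroxyl group at C-3 rather than C-5.
That gives the hydroxyl at C-3; an iodo group at C-3; a methyl group at C-5.
The substituents are ordered alphabetically, ignoring any di-/tri- multipliers.
Assembling the pieces gives 3-iodo-5-methylheptan-3-ol.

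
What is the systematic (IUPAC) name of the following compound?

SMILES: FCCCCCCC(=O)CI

8-fluoro-1-iodooctan-2-one

Counting along the main chain through the carbonyl gives 8 carbons: the parent is octane.
A ketone (C=O on an internal carbon) is the principal characteristic group, giving the suffix -one.
The numbering direction is chosen so that numbering from this end puts the carbonyl group at C-2 rather than C-7.
This places the carbonyl at C-2; a fluoro group at C-8; an iodo group at C-1.
Prefixes are listed alphabetically: fluoro, iodo.
The name is 8-fluoro-1-iodooctan-2-one.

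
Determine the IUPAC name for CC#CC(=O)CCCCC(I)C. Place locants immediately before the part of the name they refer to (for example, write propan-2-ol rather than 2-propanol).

9-iododec-2-yn-4-one

The longest chain bearing the carbonyl and the multiple bond is 10 carbons long (decane).
The principal characteristic group is a ketone (C=O on an internal carbon), named with the suffix -one.
There is one C≡C triple bond, indicated by the ending -yne.
The numbering direction is chosen so that numbering from this end puts the carbonyl group at C-4 rather than C-7.
This places the carbonyl at C-4; the triple bond between C-2 and C-3; an iodo group at C-9.
Putting it together: 9-iododec-2-yn-4-one.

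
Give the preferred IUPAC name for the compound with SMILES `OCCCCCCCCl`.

7-chloroheptan-1-ol

Counting along the main chain through the –OH group gives 7 carbons: the parent is heptane.
An alcohol (–OH) is the principal characteristic group, giving the suffix -ol.
Number the chain so that numbering from this end puts the hydroxyl group at C-1 rather than C-7.
This places the hydroxyl at C-1; a chloro group at C-7.
The name is 7-chloroheptan-1-ol.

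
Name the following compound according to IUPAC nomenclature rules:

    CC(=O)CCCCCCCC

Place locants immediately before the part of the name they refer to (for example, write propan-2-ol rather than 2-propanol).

decan-2-one

The longest carbon chain that includes the carbonyl has 10 carbons, so the parent hydride is decane.
A ketone (C=O on an internal carbon) is the principal characteristic group, giving the suffix -one.
The numbering direction is chosen so that numbering from this end puts the carbonyl group at C-2 rather than C-9.
That gives the carbonyl at C-2.
Assembling the pieces gives decan-2-one.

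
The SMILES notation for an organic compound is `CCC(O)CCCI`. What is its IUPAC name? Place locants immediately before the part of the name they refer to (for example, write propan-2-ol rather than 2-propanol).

The longest chain bearing the –OH group is 6 carbons long (hexane).
An alcohol (–OH) is the principal characteristic group, giving the suffix -ol.
The numbering direction is chosen so that numbering from this end puts the hydroxyl group at C-3 rather than C-4.
That gives the hydroxyl at C-3; an iodo group at C-6.
Putting it together: 6-iodohexan-3-ol.

6-iodohexan-3-ol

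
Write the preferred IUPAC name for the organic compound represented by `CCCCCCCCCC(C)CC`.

3-methyldodecane

The longest carbon chain is 12 atoms: the parent is dodecane.
Number the chain so that the substituent locant set {3} is lower than {10} at the first point of difference.
With this numbering: a methyl group at C-3.
The name is 3-methyldodecane.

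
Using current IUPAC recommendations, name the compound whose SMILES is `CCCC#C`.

pent-1-yne

The longest carbon chain that includes the multiple bond has 5 carbons, so the parent hydride is pentane.
The chain contains a C≡C triple bond, so the unsaturation ending is -yne.
Choose the numbering such that numbering from this end puts the triple bond at C-1 rather than C-4.
This places the triple bond between C-1 and C-2.
Assembling the pieces gives pent-1-yne.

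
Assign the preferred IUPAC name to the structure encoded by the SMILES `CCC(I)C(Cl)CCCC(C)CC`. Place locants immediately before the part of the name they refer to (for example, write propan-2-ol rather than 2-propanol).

4-chloro-3-iodo-8-methyldecane

The parent chain contains 10 carbons (decane).
The numbering direction is chosen so that the substituent locant set {3,4,8} is lower than {3,7,8} at the first point of difference.
That gives a chloro group at C-4; an iodo group at C-3; a methyl group at C-8.
Substituent prefixes are cited in alphabetical order (multiplying prefixes like di-/tri- are ignored for ordering).
Putting it together: 4-chloro-3-iodo-8-methyldecane.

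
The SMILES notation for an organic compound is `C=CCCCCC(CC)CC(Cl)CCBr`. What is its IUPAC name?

The longest chain bearing the multiple bond is 11 carbons long (undecane).
A C=C double bond in the chain gives the infix -ene-.
The numbering direction is chosen so that numbering from this end puts the double bond at C-1 rather than C-10.
This places the double bond between C-1 and C-2; a bromo group at C-11; a chloro group at C-9; an ethyl group at C-7.
Prefixes are listed alphabetically: bromo, chloro, ethyl.
The name is 11-bromo-9-chloro-7-ethylundec-1-ene.

11-bromo-9-chloro-7-ethylundec-1-ene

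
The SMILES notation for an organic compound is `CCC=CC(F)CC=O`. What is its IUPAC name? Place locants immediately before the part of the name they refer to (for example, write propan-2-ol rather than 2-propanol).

The longest carbon chain that includes the –CHO group and the multiple bond has 7 carbons, so the parent hydride is heptane.
The highest-priority functional group is an aldehyde (terminal –CHO), so the name ends in -al.
There is one C=C double bond, indicated by the ending -ene.
Number the chain so that the aldehyde carbon is C-1 by definition.
With this numbering: the double bond between C-4 and C-5; a fluoro group at C-3.
Putting it together: 3-fluorohept-4-enal.

3-fluorohept-4-enal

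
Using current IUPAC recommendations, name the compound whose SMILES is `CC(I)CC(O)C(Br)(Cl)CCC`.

The longest chain bearing the –OH group is 8 carbons long (octane).
The principal characteristic group is an alcohol (–OH), named with the suffix -ol.
Choose the numbering such that numbering from this end puts the hydroxyl group at C-4 rather than C-5.
This places the hydroxyl at C-4; a bromo group at C-5; a chloro group at C-5; an iodo group at C-2.
The substituents are ordered alphabetically, ignoring any di-/tri- multipliers.
The name is 5-bromo-5-chloro-2-iodooctan-4-ol.

5-bromo-5-chloro-2-iodooctan-4-ol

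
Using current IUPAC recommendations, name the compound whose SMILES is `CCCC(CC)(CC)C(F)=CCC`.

Counting along the main chain through the multiple bond gives 8 carbons: the parent is octane.
There is one C=C double bond, indicated by the ending -ene.
The numbering direction is chosen so that numbering from this end puts the double bond at C-3 rather than C-5.
With this numbering: the double bond between C-3 and C-4; two ethyl groups at C-5; a fluoro group at C-4.
Prefixes are listed alphabetically: ethyl, fluoro.
Putting it together: 5,5-diethyl-4-fluorooct-3-ene.

5,5-diethyl-4-fluorooct-3-ene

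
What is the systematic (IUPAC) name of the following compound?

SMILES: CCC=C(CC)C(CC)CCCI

Counting along the main chain through the multiple bond gives 8 carbons: the parent is octane.
The chain contains a C=C double bond, so the unsaturation ending is -ene.
Number the chain so that numbering from this end puts the double bond at C-3 rather than C-5.
With this numbering: the double bond between C-3 and C-4; ethyl groups at C-4 and C-5; an iodo group at C-8.
Substituent prefixes are cited in alphabetical order (multiplying prefixes like di-/tri- are ignored for ordering).
Putting it together: 4,5-diethyl-8-iodooct-3-ene.

4,5-diethyl-8-iodooct-3-ene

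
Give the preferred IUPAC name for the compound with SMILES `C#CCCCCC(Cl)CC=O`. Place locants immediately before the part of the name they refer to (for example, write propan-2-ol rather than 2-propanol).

The longest carbon chain that includes the –CHO group and the multiple bond has 9 carbons, so the parent hydride is nonane.
The principal characteristic group is an aldehyde (terminal –CHO), named with the suffix -al.
A C≡C triple bond in the chain gives the infix -yne-.
Number the chain so that the aldehyde carbon is C-1 by definition.
This places the triple bond between C-8 and C-9; a chloro group at C-3.
Putting it together: 3-chloronon-8-ynal.

3-chloronon-8-ynal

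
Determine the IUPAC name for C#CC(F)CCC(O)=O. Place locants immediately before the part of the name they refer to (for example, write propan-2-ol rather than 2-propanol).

4-fluorohex-5-ynoic acid

The longest carbon chain that includes the –COOH group and the multiple bond has 6 carbons, so the parent hydride is hexane.
A carboxylic acid (terminal –COOH) is the principal characteristic group, giving the suffix -oic acid.
There is one C≡C triple bond, indicated by the ending -yne.
The numbering direction is chosen so that the carboxylic acid carbon is C-1 by definition.
This places the triple bond between C-5 and C-6; a fluoro group at C-4.
The name is 4-fluorohex-5-ynoic acid.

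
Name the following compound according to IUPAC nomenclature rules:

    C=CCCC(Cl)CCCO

4-chlorooct-7-en-1-ol

Counting along the main chain through the –OH group and the multiple bond gives 8 carbons: the parent is octane.
The principal characteristic group is an alcohol (–OH), named with the suffix -ol.
There is one C=C double bond, indicated by the ending -ene.
Choose the numbering such that numbering from this end puts the hydroxyl group at C-1 rather than C-8.
With this numbering: the hydroxyl at C-1; the double bond between C-7 and C-8; a chloro group at C-4.
The name is 4-chlorooct-7-en-1-ol.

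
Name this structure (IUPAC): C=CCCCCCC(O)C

The longest chain bearing the –OH group and the multiple bond is 9 carbons long (nonane).
An alcohol (–OH) is the principal characteristic group, giving the suffix -ol.
There is one C=C double bond, indicated by the ending -ene.
The numbering direction is chosen so that numbering from this end puts the hydroxyl group at C-2 rather than C-8.
That gives the hydroxyl at C-2; the double bond between C-8 and C-9.
The name is non-8-en-2-ol.

non-8-en-2-ol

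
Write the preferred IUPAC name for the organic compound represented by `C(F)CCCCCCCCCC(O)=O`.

The longest carbon chain that includes the –COOH group has 11 carbons, so the parent hydride is undecane.
The highest-priority functional group is a carboxylic acid (terminal –COOH), so the name ends in -oic acid.
Number the chain so that the carboxylic acid carbon is C-1 by definition.
With this numbering: a fluoro group at C-11.
Assembling the pieces gives 11-fluoroundecanoic acid.

11-fluoroundecanoic acid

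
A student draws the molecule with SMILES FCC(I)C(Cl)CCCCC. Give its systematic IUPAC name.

3-chloro-1-fluoro-2-iodooctane

The longest carbon chain is 8 atoms: the parent is octane.
Choose the numbering such that the substituent locant set {1,2,3} is lower than {6,7,8} at the first point of difference.
This places a chloro group at C-3; a fluoro group at C-1; an iodo group at C-2.
Prefixes are listed alphabetically: chloro, fluoro, iodo.
Putting it together: 3-chloro-1-fluoro-2-iodooctane.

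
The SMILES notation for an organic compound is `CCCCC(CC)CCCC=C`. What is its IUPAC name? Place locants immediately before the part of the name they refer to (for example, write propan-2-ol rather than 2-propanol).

6-ethyldec-1-ene

The longest chain bearing the multiple bond is 10 carbons long (decane).
The chain contains a C=C double bond, so the unsaturation ending is -ene.
Number the chain so that numbering from this end puts the double bond at C-1 rather than C-9.
This places the double bond between C-1 and C-2; an ethyl group at C-6.
The name is 6-ethyldec-1-ene.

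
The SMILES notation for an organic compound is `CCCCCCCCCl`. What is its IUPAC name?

The longest continuous carbon chain has 8 atoms, so the parent hydride is octane.
Choose the numbering such that the substituent locant set {1} is lower than {8} at the first point of difference.
That gives a chloro group at C-1.
The name is 1-chlorooctane.

1-chlorooctane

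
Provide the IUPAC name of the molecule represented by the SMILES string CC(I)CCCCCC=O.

7-iodooctanal

The longest carbon chain that includes the –CHO group has 8 carbons, so the parent hydride is octane.
The highest-priority functional group is an aldehyde (terminal –CHO), so the name ends in -al.
Number the chain so that the aldehyde carbon is C-1 by definition.
That gives an iodo group at C-7.
The name is 7-iodooctanal.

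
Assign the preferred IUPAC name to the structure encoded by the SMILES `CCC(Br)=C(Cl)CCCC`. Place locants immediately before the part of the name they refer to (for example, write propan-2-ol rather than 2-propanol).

Counting along the main chain through the multiple bond gives 8 carbons: the parent is octane.
A C=C double bond in the chain gives the infix -ene-.
Number the chain so that numbering from this end puts the double bond at C-3 rather than C-5.
That gives the double bond between C-3 and C-4; a bromo group at C-3; a chloro group at C-4.
Prefixes are listed alphabetically: bromo, chloro.
Putting it together: 3-bromo-4-chlorooct-3-ene.

3-bromo-4-chlorooct-3-ene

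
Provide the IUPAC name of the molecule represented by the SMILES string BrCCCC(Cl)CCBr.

1,6-dibromo-3-chlorohexane

The longest carbon chain is 6 atoms: the parent is hexane.
The numbering direction is chosen so that the substituent locant set {1,3,6} is lower than {1,4,6} at the first point of difference.
With this numbering: bromo groups at C-1 and C-6; a chloro group at C-3.
The substituents are ordered alphabetically, ignoring any di-/tri- multipliers.
Assembling the pieces gives 1,6-dibromo-3-chlorohexane.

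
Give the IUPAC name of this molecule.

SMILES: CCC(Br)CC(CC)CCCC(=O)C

Counting along the main chain through the carbonyl gives 10 carbons: the parent is decane.
The principal characteristic group is a ketone (C=O on an internal carbon), named with the suffix -one.
The numbering direction is chosen so that numbering from this end puts the carbonyl group at C-2 rather than C-9.
This places the carbonyl at C-2; a bromo group at C-8; an ethyl group at C-6.
Prefixes are listed alphabetically: bromo, ethyl.
Assembling the pieces gives 8-bromo-6-ethyldecan-2-one.

8-bromo-6-ethyldecan-2-one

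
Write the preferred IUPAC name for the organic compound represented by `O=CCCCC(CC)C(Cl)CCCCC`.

The longest chain bearing the –CHO group is 11 carbons long (undecane).
The principal characteristic group is an aldehyde (terminal –CHO), named with the suffix -al.
Number the chain so that the aldehyde carbon is C-1 by definition.
This places a chloro group at C-6; an ethyl group at C-5.
Substituent prefixes are cited in alphabetical order (multiplying prefixes like di-/tri- are ignored for ordering).
Assembling the pieces gives 6-chloro-5-ethylundecanal.

6-chloro-5-ethylundecanal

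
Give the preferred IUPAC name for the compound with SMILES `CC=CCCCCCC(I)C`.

The longest carbon chain that includes the multiple bond has 10 carbons, so the parent hydride is decane.
The chain contains a C=C double bond, so the unsaturation ending is -ene.
The numbering direction is chosen so that numbering from this end puts the double bond at C-2 rather than C-8.
This places the double bond between C-2 and C-3; an iodo group at C-9.
Putting it together: 9-iododec-2-ene.

9-iododec-2-ene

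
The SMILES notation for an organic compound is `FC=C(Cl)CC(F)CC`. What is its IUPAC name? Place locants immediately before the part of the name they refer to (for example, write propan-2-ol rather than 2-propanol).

The longest carbon chain that includes the multiple bond has 6 carbons, so the parent hydride is hexane.
A C=C double bond in the chain gives the infix -ene-.
Choose the numbering such that numbering from this end puts the double bond at C-1 rather than C-5.
This places the double bond between C-1 and C-2; a chloro group at C-2; fluoro groups at C-1 and C-4.
Substituent prefixes are cited in alphabetical order (multiplying prefixes like di-/tri- are ignored for ordering).
Assembling the pieces gives 2-chloro-1,4-difluorohex-1-ene.

2-chloro-1,4-difluorohex-1-ene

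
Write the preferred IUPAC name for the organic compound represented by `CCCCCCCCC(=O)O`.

nonanoic acid

Counting along the main chain through the –COOH group gives 9 carbons: the parent is nonane.
A carboxylic acid (terminal –COOH) is the principal characteristic group, giving the suffix -oic acid.
Choose the numbering such that the carboxylic acid carbon is C-1 by definition.
The name is nonanoic acid.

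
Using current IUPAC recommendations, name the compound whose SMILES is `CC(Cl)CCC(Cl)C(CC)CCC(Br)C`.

The parent chain contains 10 carbons (decane).
The numbering direction is chosen so that the locant sets are identical either way, so the alphabetically earlier bromo substituent takes the lower locant (2 rather than 9).
That gives a bromo group at C-2; chloro groups at C-6 and C-9; an ethyl group at C-5.
The substituents are ordered alphabetically, ignoring any di-/tri- multipliers.
Assembling the pieces gives 2-bromo-6,9-dichloro-5-ethyldecane.

2-bromo-6,9-dichloro-5-ethyldecane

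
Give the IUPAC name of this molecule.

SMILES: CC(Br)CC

The longest continuous carbon chain has 4 atoms, so the parent hydride is butane.
Choose the numbering such that the substituent locant set {2} is lower than {3} at the first point of difference.
That gives a bromo group at C-2.
The name is 2-bromobutane.

2-bromobutane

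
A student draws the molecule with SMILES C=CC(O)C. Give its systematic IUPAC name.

but-3-en-2-ol

Counting along the main chain through the –OH group and the multiple bond gives 4 carbons: the parent is butane.
An alcohol (–OH) is the principal characteristic group, giving the suffix -ol.
The chain contains a C=C double bond, so the unsaturation ending is -ene.
Number the chain so that numbering from this end puts the hydroxyl group at C-2 rather than C-3.
With this numbering: the hydroxyl at C-2; the double bond between C-3 and C-4.
Putting it together: but-3-en-2-ol.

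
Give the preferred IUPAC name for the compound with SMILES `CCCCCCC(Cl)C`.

2-chlorooctane

The longest carbon chain is 8 atoms: the parent is octane.
The numbering direction is chosen so that the substituent locant set {2} is lower than {7} at the first point of difference.
That gives a chloro group at C-2.
The name is 2-chlorooctane.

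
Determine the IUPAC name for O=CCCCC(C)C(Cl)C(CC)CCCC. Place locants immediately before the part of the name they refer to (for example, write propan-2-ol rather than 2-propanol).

6-chloro-7-ethyl-5-methylundecanal

Counting along the main chain through the –CHO group gives 11 carbons: the parent is undecane.
The highest-priority functional group is an aldehyde (terminal –CHO), so the name ends in -al.
The numbering direction is chosen so that the aldehyde carbon is C-1 by definition.
This places a chloro group at C-6; an ethyl group at C-7; a methyl group at C-5.
The substituents are ordered alphabetically, ignoring any di-/tri- multipliers.
Putting it together: 6-chloro-7-ethyl-5-methylundecanal.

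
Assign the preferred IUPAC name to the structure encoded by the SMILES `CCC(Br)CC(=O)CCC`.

6-bromooctan-4-one

The longest chain bearing the carbonyl is 8 carbons long (octane).
A ketone (C=O on an internal carbon) is the principal characteristic group, giving the suffix -one.
The numbering direction is chosen so that numbering from this end puts the carbonyl group at C-4 rather than C-5.
That gives the carbonyl at C-4; a bromo group at C-6.
Putting it together: 6-bromooctan-4-one.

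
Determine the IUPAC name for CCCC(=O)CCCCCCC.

The longest chain bearing the carbonyl is 11 carbons long (undecane).
The principal characteristic group is a ketone (C=O on an internal carbon), named with the suffix -one.
The numbering direction is chosen so that numbering from this end puts the carbonyl group at C-4 rather than C-8.
With this numbering: the carbonyl at C-4.
Putting it together: undecan-4-one.

undecan-4-one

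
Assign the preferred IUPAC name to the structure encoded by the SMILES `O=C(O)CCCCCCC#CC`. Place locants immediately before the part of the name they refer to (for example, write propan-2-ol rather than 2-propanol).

dec-8-ynoic acid

The longest chain bearing the –COOH group and the multiple bond is 10 carbons long (decane).
The highest-priority functional group is a carboxylic acid (terminal –COOH), so the name ends in -oic acid.
A C≡C triple bond in the chain gives the infix -yne-.
Choose the numbering such that the carboxylic acid carbon is C-1 by definition.
With this numbering: the triple bond between C-8 and C-9.
Putting it together: dec-8-ynoic acid.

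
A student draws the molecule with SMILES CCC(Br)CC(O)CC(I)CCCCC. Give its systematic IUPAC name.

Counting along the main chain through the –OH group gives 12 carbons: the parent is dodecane.
The highest-priority functional group is an alcohol (–OH), so the name ends in -ol.
Number the chain so that numbering from this end puts the hydroxyl group at C-5 rather than C-8.
That gives the hydroxyl at C-5; a bromo group at C-3; an iodo group at C-7.
The substituents are ordered alphabetically, ignoring any di-/tri- multipliers.
Assembling the pieces gives 3-bromo-7-iodododecan-5-ol.

3-bromo-7-iodododecan-5-ol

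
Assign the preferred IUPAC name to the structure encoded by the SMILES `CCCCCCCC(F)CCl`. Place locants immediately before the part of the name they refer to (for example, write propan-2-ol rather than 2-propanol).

1-chloro-2-fluorononane

The longest carbon chain is 9 atoms: the parent is nonane.
The numbering direction is chosen so that the substituent locant set {1,2} is lower than {8,9} at the first point of difference.
This places a chloro group at C-1; a fluoro group at C-2.
The substituents are ordered alphabetically, ignoring any di-/tri- multipliers.
Assembling the pieces gives 1-chloro-2-fluorononane.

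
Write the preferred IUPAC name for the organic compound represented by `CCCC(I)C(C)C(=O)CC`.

5-iodo-4-methyloctan-3-one

Counting along the main chain through the carbonyl gives 8 carbons: the parent is octane.
A ketone (C=O on an internal carbon) is the principal characteristic group, giving the suffix -one.
Number the chain so that numbering from this end puts the carbonyl group at C-3 rather than C-6.
That gives the carbonyl at C-3; an iodo group at C-5; a methyl group at C-4.
Prefixes are listed alphabetically: iodo, methyl.
Assembling the pieces gives 5-iodo-4-methyloctan-3-one.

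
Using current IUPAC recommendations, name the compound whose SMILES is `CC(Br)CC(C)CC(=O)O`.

The longest chain bearing the –COOH group is 6 carbons long (hexane).
A carboxylic acid (terminal –COOH) is the principal characteristic group, giving the suffix -oic acid.
Number the chain so that the carboxylic acid carbon is C-1 by definition.
That gives a bromo group at C-5; a methyl group at C-3.
The substituents are ordered alphabetically, ignoring any di-/tri- multipliers.
Putting it together: 5-bromo-3-methylhexanoic acid.

5-bromo-3-methylhexanoic acid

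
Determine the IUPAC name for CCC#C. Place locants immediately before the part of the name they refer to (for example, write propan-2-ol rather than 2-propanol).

but-1-yne

The longest carbon chain that includes the multiple bond has 4 carbons, so the parent hydride is butane.
There is one C≡C triple bond, indicated by the ending -yne.
Number the chain so that numbering from this end puts the triple bond at C-1 rather than C-3.
With this numbering: the triple bond between C-1 and C-2.
Assembling the pieces gives but-1-yne.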